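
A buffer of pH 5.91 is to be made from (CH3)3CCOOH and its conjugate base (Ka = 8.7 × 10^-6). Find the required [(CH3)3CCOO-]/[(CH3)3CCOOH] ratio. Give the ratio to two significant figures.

ratio = 7.1

pKa = -log(8.7 × 10^-6) = 5.060
pH = pKa + log(r) ⇒ log(r) = 5.91 − 5.060 = +0.850
r = [(CH3)3CCOO-]/[(CH3)3CCOOH] = 10^(+0.850) = 7.08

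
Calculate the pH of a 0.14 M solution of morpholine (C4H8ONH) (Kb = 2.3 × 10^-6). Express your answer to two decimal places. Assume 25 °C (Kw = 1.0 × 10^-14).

pH = 10.75

C4H8ONH + H2O ⇌ C4H8ONH2+ + OH-
Let x = [OH-] at equilibrium. Kb = x²/(0.14 − x).
Since Kb ≪ C₀, x ≈ √(Kb·C₀) = 5.67 × 10^-4 M.
Check: 0.41% ionized — well under 5%, approximation valid.
pOH = −log(5.67 × 10^-4) = 3.25; pH = 14.00 − 3.25 = 10.75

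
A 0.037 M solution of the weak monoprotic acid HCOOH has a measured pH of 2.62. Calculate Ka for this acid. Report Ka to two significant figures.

[H+] = 10^(-2.62) = 2.40 × 10^-3 M
At equilibrium [HA] = 0.037 − 2.40 × 10^-3 = 3.46 × 10^-2 M
Ka = [H+][A-]/[HA] = (2.40 × 10^-3)² / 3.46 × 10^-2 = 1.7 × 10^-4

Ka = 1.7 × 10^-4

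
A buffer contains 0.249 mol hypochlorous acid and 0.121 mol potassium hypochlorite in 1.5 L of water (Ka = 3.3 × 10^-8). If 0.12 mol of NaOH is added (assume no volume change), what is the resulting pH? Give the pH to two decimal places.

After neutralization: n(HOCl) = 0.129 mol, n(OCl-) = 0.241 mol.
pKa = −log(3.3 × 10^-8) = 7.481
pH = pKa + log(n_OCl-/n_HOCl) = 7.481 + log(0.241/0.129) = 7.481 + (+0.271)

pH = 7.75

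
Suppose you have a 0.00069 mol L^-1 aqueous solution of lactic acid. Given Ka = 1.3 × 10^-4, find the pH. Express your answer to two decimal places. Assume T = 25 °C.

CH3CH(OH)COOH ⇌ CH3CH(OH)COO- + H+
From the ICE table, Ka = [H+]²/(0.00069 − [H+]) = 1.3 × 10^-4.
[H+] is not negligible relative to C₀; solve [H+]² + 0.00013·[H+] − 8.97e-08 = 0.
[H+] = [−0.00013 + √(0.00013² + 3.59e-07)]/2 = 2.41 × 10^-4 M
pH = −log(2.41 × 10^-4) = 3.62

pH = 3.62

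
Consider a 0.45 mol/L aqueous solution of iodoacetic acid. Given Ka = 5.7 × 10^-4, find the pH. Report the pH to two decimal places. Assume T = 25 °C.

pH = 1.80

ICH2COOH ⇌ ICH2COO- + H+
Ka = x²/(0.45 − x) = 5.7 × 10^-4
Since Ka ≪ C₀, x ≈ √(Ka·C₀) = 1.60 × 10^-2 M.
Check: 3.6% ionized — well under 5%, approximation valid.
pH = −log(1.60 × 10^-2) = 1.80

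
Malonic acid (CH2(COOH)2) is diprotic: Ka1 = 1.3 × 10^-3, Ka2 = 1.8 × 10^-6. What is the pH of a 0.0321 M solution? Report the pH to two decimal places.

Ka1 ≫ Ka2, so treat the first dissociation as the only significant source of H+.
Ka1 = x²/(0.0321 − x) = 1.3 × 10^-3
Solving the quadratic: x = (−Ka1 + √(Ka1² + 4·Ka1·C₀))/2 = 5.84 × 10^-3 M
pH = −log(5.84 × 10^-3) = 2.23

pH = 2.23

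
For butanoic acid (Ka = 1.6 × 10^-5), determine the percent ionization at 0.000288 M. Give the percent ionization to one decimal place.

CH3(CH2)2COOH ⇌ CH3(CH2)2COO- + H+; let x = [H+] at equilibrium.
Solve x² + 1.6e-05x − 4.61e-09 = 0 → x = 6.04 × 10^-5 M
Fraction ionized = 6.04 × 10^-5 / 0.000288 = 0.2097 → 21.0%

21.0%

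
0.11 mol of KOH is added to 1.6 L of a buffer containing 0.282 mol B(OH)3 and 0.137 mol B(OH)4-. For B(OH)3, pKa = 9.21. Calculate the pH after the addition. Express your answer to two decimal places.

pH = 9.37

OH- converts B(OH)3 to B(OH)4-: B(OH)3 → 0.172 mol, B(OH)4- → 0.247 mol.
pH = pKa + log(n_B(OH)4-/n_B(OH)3) = 9.21 + log(0.247/0.172) = 9.21 + (+0.157)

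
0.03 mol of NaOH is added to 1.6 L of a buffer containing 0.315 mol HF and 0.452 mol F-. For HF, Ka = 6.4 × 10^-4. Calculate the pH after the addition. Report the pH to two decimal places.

After neutralization: n(HF) = 0.285 mol, n(F-) = 0.482 mol.
pKa = −log(6.4 × 10^-4) = 3.194
Henderson–Hasselbalch with mole ratio 0.482/0.285: pH = 3.194 + (+0.228)

pH = 3.42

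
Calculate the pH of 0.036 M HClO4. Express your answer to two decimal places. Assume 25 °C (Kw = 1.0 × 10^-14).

HClO4 is a strong acid and dissociates completely, so [H+] = 0.036 M.
pH = -log(0.036) = 1.44

pH = 1.44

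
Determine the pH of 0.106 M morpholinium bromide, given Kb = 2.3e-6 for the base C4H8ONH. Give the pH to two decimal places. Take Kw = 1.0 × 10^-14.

C4H8ONH2+ is the conjugate acid of the weak base C4H8ONH.
Ka = Kw/Kb = 1.0×10^-14 / 2.3 × 10^-6 = 4.35 × 10^-9
Ka = [H+]²/(0.106 − [H+]) = 4.35 × 10^-9
Assume [H+] ≪ 0.106: [H+] ≈ √(4.35 × 10^-9 × 0.106) = 2.15 × 10^-5 M
([H+]/C₀ = 0.02% < 5%, so the approximation holds.)
pH = −log(2.15 × 10^-5) = 4.67

pH = 4.67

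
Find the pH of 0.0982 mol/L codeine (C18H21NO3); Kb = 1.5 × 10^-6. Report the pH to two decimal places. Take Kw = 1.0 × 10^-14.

pH = 10.58

C18H21NO3 + H2O ⇌ C18H22NO3+ + OH-
Kb = [OH-]²/(0.0982 − [OH-]) = 1.5 × 10^-6
Since Kb ≪ C₀, [OH-] ≈ √(Kb·C₀) = 3.84 × 10^-4 M.
pOH = 3.42, so pH = 14.00 − pOH = 10.58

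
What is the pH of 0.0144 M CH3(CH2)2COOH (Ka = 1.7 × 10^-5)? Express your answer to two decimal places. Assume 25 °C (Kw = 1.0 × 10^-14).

pH = 3.31

CH3(CH2)2COOH ⇌ CH3(CH2)2COO- + H+
From the ICE table, Ka = x²/(0.0144 − x) = 1.7 × 10^-5.
Neglecting x in the denominator: x = √(1.7 × 10^-5 × 0.0144) = 4.95 × 10^-4 M
pH = −log[H+] = −log(4.95 × 10^-4) = 3.31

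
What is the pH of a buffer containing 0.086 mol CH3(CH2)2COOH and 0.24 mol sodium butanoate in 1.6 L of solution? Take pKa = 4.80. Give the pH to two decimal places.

pH = 5.25

Henderson–Hasselbalch: pH = pKa + log([CH3(CH2)2COO-]/[CH3(CH2)2COOH]) = 4.80 + log(0.24/0.086)
pH = 4.80 + (+0.446) = 5.25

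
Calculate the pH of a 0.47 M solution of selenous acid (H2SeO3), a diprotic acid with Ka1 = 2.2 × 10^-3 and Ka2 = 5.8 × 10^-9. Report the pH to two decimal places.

pH = 1.51

Ka1 ≫ Ka2, so treat the first dissociation as the only significant source of H+.
Ka1 = x²/(0.47 − x) = 2.2 × 10^-3
Solving the quadratic: x = (−Ka1 + √(Ka1² + 4·Ka1·C₀))/2 = 3.11 × 10^-2 M
pH = −log(3.11 × 10^-2) = 1.51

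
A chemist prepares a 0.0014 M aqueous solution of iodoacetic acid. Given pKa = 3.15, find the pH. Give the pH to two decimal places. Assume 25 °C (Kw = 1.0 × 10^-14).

ICH2COOH ⇌ ICH2COO- + H+
Ka = 10^(−3.15) = 7.08 × 10^-4
Let x = [H+] at equilibrium. Ka = x²/(0.0014 − x).
x is not negligible relative to C₀; solve x² + 0.000708·x − 9.91e-07 = 0.
x = (−Ka + √(Ka² + 4·Ka·C₀))/2 = 7.03 × 10^-4 M
pH = −log(7.03 × 10^-4) = 3.15

pH = 3.15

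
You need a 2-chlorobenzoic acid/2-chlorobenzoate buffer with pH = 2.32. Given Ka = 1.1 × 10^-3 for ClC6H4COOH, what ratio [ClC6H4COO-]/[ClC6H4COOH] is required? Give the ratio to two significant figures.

pKa = -log(1.1 × 10^-3) = 2.959
pH = pKa + log(r) ⇒ log(r) = 2.32 − 2.959 = -0.639
r = [ClC6H4COO-]/[ClC6H4COOH] = 10^(-0.639) = 0.23

ratio = 0.23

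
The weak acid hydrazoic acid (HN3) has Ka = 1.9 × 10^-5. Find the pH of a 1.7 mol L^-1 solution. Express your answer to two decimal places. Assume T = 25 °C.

pH = 2.25

HN3 ⇌ N3- + H+
Ka = [H+]²/(1.7 − [H+]) = 1.9 × 10^-5
Since Ka ≪ C₀, [H+] ≈ √(Ka·C₀) = 5.68 × 10^-3 M.
([H+]/C₀ = 0.33% < 5%, so the approximation holds.)
pH = −log(5.68 × 10^-3) = 2.25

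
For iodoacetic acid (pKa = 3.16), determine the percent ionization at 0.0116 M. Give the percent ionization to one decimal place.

21.6%

ICH2COOH ⇌ ICH2COO- + H+; let x = [H+] at equilibrium.
Ka = 10^(−3.16) = 6.92 × 10^-4
Ka = x²/(C₀ − x); solving the quadratic gives x = 2.51 × 10^-3 M.
Fraction ionized = 2.51 × 10^-3 / 0.0116 = 0.2164 → 21.6%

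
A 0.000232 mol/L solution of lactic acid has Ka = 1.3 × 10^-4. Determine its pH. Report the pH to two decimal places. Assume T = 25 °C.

CH3CH(OH)COOH ⇌ CH3CH(OH)COO- + H+
Ka = x²/(0.000232 − x) = 1.3 × 10^-4
x is not negligible relative to C₀; solve x² + 0.00013·x − 3.02e-08 = 0.
x = [−0.00013 + √(0.00013² + 1.21e-07)]/2 = 1.20 × 10^-4 M
pH = −log[H+] = −log(1.20 × 10^-4) = 3.92

pH = 3.92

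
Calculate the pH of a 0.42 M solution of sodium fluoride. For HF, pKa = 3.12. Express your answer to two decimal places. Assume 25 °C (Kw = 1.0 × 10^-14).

pH = 8.37

F- is the conjugate base of the weak acid HF.
Ka = 10^(−3.12) = 7.59 × 10^-4
Kb = Kw/Ka = 1.0×10^-14 / 7.59 × 10^-4 = 1.32 × 10^-11
Kb = x²/(0.42 − x) = 1.32 × 10^-11
Assume x ≪ 0.42: x ≈ √(1.32 × 10^-11 × 0.42) = 2.35 × 10^-6 M
Check: 0.00056% ionized — well under 5%, approximation valid.
pOH = −log(2.35 × 10^-6) = 5.63; pH = 14.00 − 5.63 = 8.37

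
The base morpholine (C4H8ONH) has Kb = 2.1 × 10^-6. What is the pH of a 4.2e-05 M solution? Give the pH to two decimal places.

C4H8ONH + H2O ⇌ C4H8ONH2+ + OH-
Let x = [OH-] at equilibrium. Kb = x²/(4.2e-05 − x).
x is not negligible relative to C₀; solve x² + 2.1e-06·x − 8.82e-11 = 0.
x = (−Kb + √(Kb² + 4·Kb·C₀))/2 = 8.40 × 10^-6 M
pOH = 5.08, so pH = 14.00 − pOH = 8.92

pH = 8.92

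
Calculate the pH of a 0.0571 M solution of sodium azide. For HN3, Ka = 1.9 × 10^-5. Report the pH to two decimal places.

N3- is the conjugate base of the weak acid HN3.
Kb = Kw/Ka = 1.0×10^-14 / 1.9 × 10^-5 = 5.26 × 10^-10
Let x = [OH-] at equilibrium. Kb = x²/(0.0571 − x).
Assume x ≪ 0.0571: x ≈ √(5.26 × 10^-10 × 0.0571) = 5.48 × 10^-6 M
pOH = −log(5.48 × 10^-6) = 5.26; pH = 14.00 − 5.26 = 8.74

pH = 8.74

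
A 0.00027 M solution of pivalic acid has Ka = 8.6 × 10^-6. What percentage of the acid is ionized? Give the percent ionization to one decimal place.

16.3%

(CH3)3CCOOH ⇌ (CH3)3CCOO- + H+; let x = [H+] at equilibrium.
Solve x² + 8.6e-06x − 2.32e-09 = 0 → x = 4.41 × 10^-5 M
% ionization = x/C₀ × 100% = 4.41 × 10^-5/0.00027 × 100% = 16.3%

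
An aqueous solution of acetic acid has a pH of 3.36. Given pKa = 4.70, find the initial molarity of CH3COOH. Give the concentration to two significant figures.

[H+] = 10^(-3.36) = 4.37 × 10^-4 M = x
Ka = 10^(−4.70) = 2.00 × 10^-5
Ka = x²/(C₀ − x) ⇒ C₀ = x + x²/Ka
C₀ = 4.37 × 10^-4 + (4.37 × 10^-4)²/(2.00 × 10^-5) = 9.99 × 10^-3 M

C₀ = 1.0 × 10^-2 M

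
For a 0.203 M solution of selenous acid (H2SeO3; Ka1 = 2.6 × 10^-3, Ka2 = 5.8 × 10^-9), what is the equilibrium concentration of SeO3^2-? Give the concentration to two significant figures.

5.8 × 10^-9 M

First ionization gives [H+] ≈ [HSeO3-] = 2.17 × 10^-2 M.
Second step: Ka2 = [H+][SeO3^2-]/[HSeO3-] ≈ [SeO3^2-] (since [H+] ≈ [HSeO3-]).
So [SeO3^2-] ≈ Ka2.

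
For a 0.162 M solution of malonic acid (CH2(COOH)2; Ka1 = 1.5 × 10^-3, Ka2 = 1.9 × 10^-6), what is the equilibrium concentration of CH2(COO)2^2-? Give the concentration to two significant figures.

First ionization gives [H+] ≈ [CH2(COOH)COO-] = 1.49 × 10^-2 M.
Second step: Ka2 = [H+][CH2(COO)2^2-]/[CH2(COOH)COO-] ≈ [CH2(COO)2^2-] (since [H+] ≈ [CH2(COOH)COO-]).
So [CH2(COO)2^2-] ≈ Ka2.

1.9 × 10^-6 M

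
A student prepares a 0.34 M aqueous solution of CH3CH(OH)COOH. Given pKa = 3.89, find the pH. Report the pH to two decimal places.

pH = 2.18

CH3CH(OH)COOH ⇌ CH3CH(OH)COO- + H+
Ka = 10^(−3.89) = 1.29 × 10^-4
Ka = x²/(0.34 − x) = 1.29 × 10^-4
Assume x ≪ 0.34: x ≈ √(1.29 × 10^-4 × 0.34) = 6.62 × 10^-3 M
pH = −log[H+] = −log(6.62 × 10^-3) = 2.18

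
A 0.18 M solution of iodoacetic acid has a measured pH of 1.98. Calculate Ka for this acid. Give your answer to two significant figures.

Ka = 6.5 × 10^-4

[H+] = 10^(-1.98) = 1.05 × 10^-2 M
At equilibrium [HA] = 0.18 − 1.05 × 10^-2 = 1.69 × 10^-1 M
Ka = [H+][A-]/[HA] = (1.05 × 10^-2)² / 1.69 × 10^-1 = 6.5 × 10^-4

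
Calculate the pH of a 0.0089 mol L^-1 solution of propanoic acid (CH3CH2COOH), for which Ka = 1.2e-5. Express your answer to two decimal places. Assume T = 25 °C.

CH3CH2COOH ⇌ CH3CH2COO- + H+
Ka = x²/(0.0089 − x) = 1.2 × 10^-5
Neglecting x in the denominator: x = √(1.2 × 10^-5 × 0.0089) = 3.27 × 10^-4 M
Check: 3.7% ionized — well under 5%, approximation valid.
pH = −log(3.27 × 10^-4) = 3.49

pH = 3.49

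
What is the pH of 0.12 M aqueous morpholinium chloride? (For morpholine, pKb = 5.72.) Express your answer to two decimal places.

C4H8ONH2+ is the conjugate acid of the weak base C4H8ONH.
Kb = 10^(−5.72) = 1.91 × 10^-6
Ka = Kw/Kb = 1.0×10^-14 / 1.91 × 10^-6 = 5.24 × 10^-9
Ka = [H+]²/(0.12 − [H+]) = 5.24 × 10^-9
Since Ka ≪ C₀, [H+] ≈ √(Ka·C₀) = 2.51 × 10^-5 M.
([H+]/C₀ = 0.021% < 5%, so the approximation holds.)
pH = −log[H+] = −log(2.51 × 10^-5) = 4.60

pH = 4.60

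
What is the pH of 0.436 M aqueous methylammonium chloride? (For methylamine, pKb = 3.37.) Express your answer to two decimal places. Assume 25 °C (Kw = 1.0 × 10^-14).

pH = 5.50

CH3NH3+ is the conjugate acid of the weak base CH3NH2.
Kb = 10^(−3.37) = 4.27 × 10^-4
Ka = Kw/Kb = 1.0×10^-14 / 4.27 × 10^-4 = 2.34 × 10^-11
From the ICE table, Ka = x²/(0.436 − x) = 2.34 × 10^-11.
Assume x ≪ 0.436: x ≈ √(2.34 × 10^-11 × 0.436) = 3.19 × 10^-6 M
pH = −log[H+] = −log(3.19 × 10^-6) = 5.50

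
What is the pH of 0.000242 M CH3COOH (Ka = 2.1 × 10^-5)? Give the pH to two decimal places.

pH = 4.21

CH3COOH ⇌ CH3COO- + H+
Let x = [H+] at equilibrium. Ka = x²/(0.000242 − x).
x is not negligible relative to C₀; solve x² + 2.1e-05·x − 5.08e-09 = 0.
x = (−Ka + √(Ka² + 4·Ka·C₀))/2 = 6.16 × 10^-5 M
pH = −log(6.16 × 10^-5) = 4.21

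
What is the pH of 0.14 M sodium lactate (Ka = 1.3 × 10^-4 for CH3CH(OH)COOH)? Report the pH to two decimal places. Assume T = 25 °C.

pH = 8.52

CH3CH(OH)COO- is the conjugate base of the weak acid CH3CH(OH)COOH.
Kb = Kw/Ka = 1.0×10^-14 / 1.3 × 10^-4 = 7.69 × 10^-11
Let x = [OH-] at equilibrium. Kb = x²/(0.14 − x).
Since Kb ≪ C₀, x ≈ √(Kb·C₀) = 3.28 × 10^-6 M.
pOH = −log(3.28 × 10^-6) = 5.48; pH = 14.00 − 5.48 = 8.52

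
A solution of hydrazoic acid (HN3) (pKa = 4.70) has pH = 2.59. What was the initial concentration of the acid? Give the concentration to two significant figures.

C₀ = 3.3 × 10^-1 M

[H+] = 10^(-2.59) = 2.57 × 10^-3 M = x
Ka = 10^(−4.70) = 2.00 × 10^-5
Ka = x²/(C₀ − x) ⇒ C₀ = x + x²/Ka
C₀ = 2.57 × 10^-3 + (2.57 × 10^-3)²/(2.00 × 10^-5) = 3.33 × 10^-1 M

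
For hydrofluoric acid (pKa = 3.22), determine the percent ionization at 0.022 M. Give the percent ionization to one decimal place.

HF ⇌ F- + H+; let x = [H+] at equilibrium.
Ka = 10^(−3.22) = 6.03 × 10^-4
Ka = x²/(C₀ − x); solving the quadratic gives x = 3.35 × 10^-3 M.
Fraction ionized = 3.35 × 10^-3 / 0.022 = 0.1523 → 15.2%

15.2%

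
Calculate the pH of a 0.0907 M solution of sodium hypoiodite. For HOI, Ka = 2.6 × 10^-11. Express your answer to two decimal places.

pH = 11.76

OI- is the conjugate base of the weak acid HOI.
Kb = Kw/Ka = 1.0×10^-14 / 2.6 × 10^-11 = 3.85 × 10^-4
Kb = x²/(0.0907 − x) = 3.85 × 10^-4
Here C₀/Kb ≈ 236, so the small-x approximation fails. Use the quadratic:
x = (−Kb + √(Kb² + 4·Kb·C₀))/2 = 5.72 × 10^-3 M
pOH = −log(5.72 × 10^-3) = 2.24; pH = 14.00 − 2.24 = 11.76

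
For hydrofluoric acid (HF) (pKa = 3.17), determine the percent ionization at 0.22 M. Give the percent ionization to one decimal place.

5.4%

HF ⇌ F- + H+; let x = [H+] at equilibrium.
Ka = 10^(−3.17) = 6.76 × 10^-4
Ka = x²/(C₀ − x); solving the quadratic gives x = 1.19 × 10^-2 M.
% ionization = x/C₀ × 100% = 1.19 × 10^-2/0.22 × 100% = 5.4%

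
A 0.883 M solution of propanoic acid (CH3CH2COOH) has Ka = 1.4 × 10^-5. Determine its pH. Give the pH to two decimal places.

pH = 2.45

CH3CH2COOH ⇌ CH3CH2COO- + H+
From the ICE table, Ka = [H+]²/(0.883 − [H+]) = 1.4 × 10^-5.
Since Ka ≪ C₀, [H+] ≈ √(Ka·C₀) = 3.52 × 10^-3 M.
Check: 0.4% ionized — well under 5%, approximation valid.
pH = −log(3.52 × 10^-3) = 2.45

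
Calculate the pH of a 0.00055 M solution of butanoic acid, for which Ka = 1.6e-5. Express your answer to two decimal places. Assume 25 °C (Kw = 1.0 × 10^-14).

pH = 4.06

CH3(CH2)2COOH ⇌ CH3(CH2)2COO- + H+
From the ICE table, Ka = x²/(0.00055 − x) = 1.6 × 10^-5.
x is not negligible relative to C₀; solve x² + 1.6e-05·x − 8.8e-09 = 0.
x = [−1.6e-05 + √(1.6e-05² + 3.52e-08)]/2 = 8.61 × 10^-5 M
pH = −log(8.61 × 10^-5) = 4.06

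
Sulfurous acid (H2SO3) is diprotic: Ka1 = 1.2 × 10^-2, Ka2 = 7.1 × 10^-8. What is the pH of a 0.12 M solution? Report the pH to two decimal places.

Ka1 ≫ Ka2, so treat the first dissociation as the only significant source of H+.
Ka1 = x²/(0.12 − x) = 1.2 × 10^-2
Solving the quadratic: x = (−Ka1 + √(Ka1² + 4·Ka1·C₀))/2 = 3.24 × 10^-2 M
pH = −log(3.24 × 10^-2) = 1.49

pH = 1.49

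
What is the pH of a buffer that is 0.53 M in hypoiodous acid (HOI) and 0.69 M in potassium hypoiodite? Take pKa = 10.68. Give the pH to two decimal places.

pH = 10.79

Henderson–Hasselbalch: pH = pKa + log([OI-]/[HOI]) = 10.68 + log(0.69/0.53)
pH = 10.68 + (+0.115) = 10.79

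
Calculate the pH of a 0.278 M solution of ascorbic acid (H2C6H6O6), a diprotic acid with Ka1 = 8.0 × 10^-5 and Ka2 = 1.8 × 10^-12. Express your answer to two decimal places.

Ka1 ≫ Ka2, so treat the first dissociation as the only significant source of H+.
Ka1 = x²/(0.278 − x) = 8.0 × 10^-5
x ≈ √(8.0 × 10^-5 × 0.278) = 4.72 × 10^-3 M
pH = −log(4.72 × 10^-3) = 2.33

pH = 2.33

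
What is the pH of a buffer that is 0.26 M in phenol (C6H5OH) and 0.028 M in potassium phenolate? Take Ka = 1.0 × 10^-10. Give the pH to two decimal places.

pH = 9.03

pKa = −log(1.0 × 10^-10) = 10.000
pH = pKa + log([A⁻]/[HA]) = 10.000 + log(0.028/0.26)
pH = 10.000 + (-0.968) = 9.03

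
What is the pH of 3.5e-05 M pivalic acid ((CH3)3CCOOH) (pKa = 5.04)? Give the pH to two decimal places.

pH = 4.86

(CH3)3CCOOH ⇌ (CH3)3CCOO- + H+
Ka = 10^(−5.04) = 9.12 × 10^-6
From the ICE table, Ka = [H+]²/(3.5e-05 − [H+]) = 9.12 × 10^-6.
[H+] is not negligible relative to C₀; solve [H+]² + 9.12e-06·[H+] − 3.19e-10 = 0.
[H+] = (−Ka + √(Ka² + 4·Ka·C₀))/2 = 1.39 × 10^-5 M
pH = −log[H+] = −log(1.39 × 10^-5) = 4.86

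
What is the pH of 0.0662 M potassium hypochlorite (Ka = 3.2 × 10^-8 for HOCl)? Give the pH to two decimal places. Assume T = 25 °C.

pH = 10.16

OCl- is the conjugate base of the weak acid HOCl.
Kb = Kw/Ka = 1.0×10^-14 / 3.2 × 10^-8 = 3.12 × 10^-7
From the ICE table, Kb = x²/(0.0662 − x) = 3.12 × 10^-7.
Since Kb ≪ C₀, x ≈ √(Kb·C₀) = 1.44 × 10^-4 M.
pOH = −log(1.44 × 10^-4) = 3.84; pH = 14.00 − 3.84 = 10.16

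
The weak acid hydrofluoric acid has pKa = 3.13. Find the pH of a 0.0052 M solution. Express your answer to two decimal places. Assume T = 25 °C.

pH = 2.79

HF ⇌ F- + H+
Ka = 10^(−3.13) = 7.41 × 10^-4
Ka = [H+]²/(0.0052 − [H+]) = 7.41 × 10^-4
The 5% rule fails; solving [H+]² + Ka·[H+] − Ka·C₀ = 0 exactly:
[H+] = (−Ka + √(Ka² + 4·Ka·C₀))/2 = 1.63 × 10^-3 M
pH = −log(1.63 × 10^-3) = 2.79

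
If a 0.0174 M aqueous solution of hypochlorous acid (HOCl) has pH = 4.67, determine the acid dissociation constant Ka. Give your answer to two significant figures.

Ka = 2.6 × 10^-8

[H+] = 10^(-4.67) = 2.14 × 10^-5 M
At equilibrium [HA] = 0.0174 − 2.14 × 10^-5 = 1.74 × 10^-2 M
Ka = [H+][A-]/[HA] = (2.14 × 10^-5)² / 1.74 × 10^-2 = 2.6 × 10^-8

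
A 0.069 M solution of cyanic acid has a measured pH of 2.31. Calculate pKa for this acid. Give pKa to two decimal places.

[H+] = 10^(-2.31) = 4.90 × 10^-3 M
At equilibrium [HA] = 0.069 − 4.90 × 10^-3 = 6.41 × 10^-2 M
Ka = [H+][A-]/[HA] = (4.90 × 10^-3)² / 6.41 × 10^-2 = 3.75 × 10^-4
pKa = -log(3.75 × 10^-4) = 3.43

pKa = 3.43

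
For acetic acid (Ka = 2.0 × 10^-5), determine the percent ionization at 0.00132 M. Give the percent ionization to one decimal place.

11.6%

CH3COOH ⇌ CH3COO- + H+; let x = [H+] at equilibrium.
Solve x² + 2e-05x − 2.64e-08 = 0 → x = 1.53 × 10^-4 M
% ionization = x/C₀ × 100% = 1.53 × 10^-4/0.00132 × 100% = 11.6%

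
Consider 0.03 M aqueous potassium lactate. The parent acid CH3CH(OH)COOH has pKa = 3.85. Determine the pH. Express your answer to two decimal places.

CH3CH(OH)COO- is the conjugate base of the weak acid CH3CH(OH)COOH.
Ka = 10^(−3.85) = 1.41 × 10^-4
Kb = Kw/Ka = 1.0×10^-14 / 1.41 × 10^-4 = 7.09 × 10^-11
Let x = [OH-] at equilibrium. Kb = x²/(0.03 − x).
Assume x ≪ 0.03: x ≈ √(7.09 × 10^-11 × 0.03) = 1.46 × 10^-6 M
Check: 0.0049% ionized — well under 5%, approximation valid.
pOH = −log(1.46 × 10^-6) = 5.84; pH = 14.00 − 5.84 = 8.16

pH = 8.16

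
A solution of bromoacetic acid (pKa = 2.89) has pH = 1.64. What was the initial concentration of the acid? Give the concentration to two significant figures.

[H+] = 10^(-1.64) = 2.29 × 10^-2 M = x
Ka = 10^(−2.89) = 1.29 × 10^-3
Ka = x²/(C₀ − x) ⇒ C₀ = x + x²/Ka
C₀ = 2.29 × 10^-2 + (2.29 × 10^-2)²/(1.29 × 10^-3) = 4.29 × 10^-1 M

C₀ = 4.3 × 10^-1 M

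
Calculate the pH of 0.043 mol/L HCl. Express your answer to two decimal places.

HCl is a strong acid and dissociates completely, so [H+] = 0.043 M.
pH = -log(0.043) = 1.37

pH = 1.37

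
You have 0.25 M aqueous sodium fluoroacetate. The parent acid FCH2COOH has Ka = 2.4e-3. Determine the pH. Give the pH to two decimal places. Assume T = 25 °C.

FCH2COO- is the conjugate base of the weak acid FCH2COOH.
Kb = Kw/Ka = 1.0×10^-14 / 2.4 × 10^-3 = 4.17 × 10^-12
From the ICE table, Kb = [OH-]²/(0.25 − [OH-]) = 4.17 × 10^-12.
Since Kb ≪ C₀, [OH-] ≈ √(Kb·C₀) = 1.02 × 10^-6 M.
pOH = −log(1.02 × 10^-6) = 5.99; pH = 14.00 − 5.99 = 8.01

pH = 8.01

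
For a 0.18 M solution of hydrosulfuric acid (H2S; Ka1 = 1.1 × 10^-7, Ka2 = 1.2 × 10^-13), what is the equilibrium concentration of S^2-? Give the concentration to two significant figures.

1.2 × 10^-13 M

First ionization gives [H+] ≈ [HS-] = 1.41 × 10^-4 M.
Second step: Ka2 = [H+][S^2-]/[HS-] ≈ [S^2-] (since [H+] ≈ [HS-]).
So [S^2-] ≈ Ka2.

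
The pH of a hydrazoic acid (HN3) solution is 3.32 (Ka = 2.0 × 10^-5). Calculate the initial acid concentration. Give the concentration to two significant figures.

C₀ = 1.2 × 10^-2 M

[H+] = 10^(-3.32) = 4.79 × 10^-4 M = x
Ka = x²/(C₀ − x) ⇒ C₀ = x + x²/Ka
C₀ = 4.79 × 10^-4 + (4.79 × 10^-4)²/(2.0 × 10^-5) = 1.20 × 10^-2 M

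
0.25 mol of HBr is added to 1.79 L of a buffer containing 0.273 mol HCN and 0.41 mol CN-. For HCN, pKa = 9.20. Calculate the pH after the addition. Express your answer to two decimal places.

Added H+ converts CN- to HCN: HCN → 0.523 mol, CN- → 0.16 mol.
pH = pKa + log([A⁻]/[HA]) = 9.20 + log(0.16/0.523) = 9.20 -0.514

pH = 8.69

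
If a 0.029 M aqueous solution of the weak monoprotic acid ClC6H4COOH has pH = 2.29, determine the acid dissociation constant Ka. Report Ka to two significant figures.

[H+] = 10^(-2.29) = 5.13 × 10^-3 M
At equilibrium [HA] = 0.029 − 5.13 × 10^-3 = 2.39 × 10^-2 M
Ka = [H+][A-]/[HA] = (5.13 × 10^-3)² / 2.39 × 10^-2 = 1.1 × 10^-3

Ka = 1.1 × 10^-3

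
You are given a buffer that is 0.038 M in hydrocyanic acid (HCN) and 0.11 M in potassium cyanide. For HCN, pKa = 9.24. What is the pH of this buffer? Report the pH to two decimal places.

pH = 9.70

Henderson–Hasselbalch: pH = pKa + log([CN-]/[HCN]) = 9.24 + log(0.11/0.038)
pH = 9.24 + (+0.462) = 9.70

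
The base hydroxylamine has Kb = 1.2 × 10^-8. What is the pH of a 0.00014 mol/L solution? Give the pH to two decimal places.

pH = 8.11

NH2OH + H2O ⇌ NH3OH+ + OH-
Kb = x²/(0.00014 − x) = 1.2 × 10^-8
Since Kb ≪ C₀, x ≈ √(Kb·C₀) = 1.30 × 10^-6 M.
Check: 0.93% ionized — well under 5%, approximation valid.
pOH = 5.89, so pH = 14.00 − pOH = 8.11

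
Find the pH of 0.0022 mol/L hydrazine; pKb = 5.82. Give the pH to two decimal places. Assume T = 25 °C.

N2H4 + H2O ⇌ N2H5+ + OH-
Kb = 10^(−5.82) = 1.51 × 10^-6
Kb = [OH-]²/(0.0022 − [OH-]) = 1.51 × 10^-6
Since Kb ≪ C₀, [OH-] ≈ √(Kb·C₀) = 5.76 × 10^-5 M.
pOH = −log(5.76 × 10^-5) = 4.24; pH = 14.00 − 4.24 = 9.76

pH = 9.76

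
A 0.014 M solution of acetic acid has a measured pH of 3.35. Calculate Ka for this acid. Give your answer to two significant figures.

Ka = 1.5 × 10^-5

[H+] = 10^(-3.35) = 4.47 × 10^-4 M
At equilibrium [HA] = 0.014 − 4.47 × 10^-4 = 1.36 × 10^-2 M
Ka = [H+][A-]/[HA] = (4.47 × 10^-4)² / 1.36 × 10^-2 = 1.5 × 10^-5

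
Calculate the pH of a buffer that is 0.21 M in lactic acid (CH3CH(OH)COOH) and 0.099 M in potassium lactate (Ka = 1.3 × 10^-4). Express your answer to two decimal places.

pKa = −log(1.3 × 10^-4) = 3.886
Using pH = pKa + log([base]/[acid]) with [base]/[acid] = 0.099/0.21:
pH = 3.886 + (-0.327) = 3.56

pH = 3.56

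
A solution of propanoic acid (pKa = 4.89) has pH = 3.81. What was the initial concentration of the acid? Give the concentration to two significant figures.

[H+] = 10^(-3.81) = 1.55 × 10^-4 M = x
Ka = 10^(−4.89) = 1.29 × 10^-5
Ka = x²/(C₀ − x) ⇒ C₀ = x + x²/Ka
C₀ = 1.55 × 10^-4 + (1.55 × 10^-4)²/(1.29 × 10^-5) = 2.02 × 10^-3 M

C₀ = 2.0 × 10^-3 M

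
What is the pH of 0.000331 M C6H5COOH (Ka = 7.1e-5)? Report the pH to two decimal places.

pH = 3.91

C6H5COOH ⇌ C6H5COO- + H+
From the ICE table, Ka = x²/(0.000331 − x) = 7.1 × 10^-5.
The 5% rule fails; solving x² + Ka·x − Ka·C₀ = 0 exactly:
x = [−7.1e-05 + √(7.1e-05² + 9.4e-08)]/2 = 1.22 × 10^-4 M
pH = −log(1.22 × 10^-4) = 3.91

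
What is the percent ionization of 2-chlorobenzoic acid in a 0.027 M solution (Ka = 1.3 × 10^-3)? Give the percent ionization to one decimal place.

19.7%

ClC6H4COOH ⇌ ClC6H4COO- + H+; let x = [H+] at equilibrium.
Solve x² + 0.0013x − 3.51e-05 = 0 → x = 5.31 × 10^-3 M
% ionization = x/C₀ × 100% = 5.31 × 10^-3/0.027 × 100% = 19.7%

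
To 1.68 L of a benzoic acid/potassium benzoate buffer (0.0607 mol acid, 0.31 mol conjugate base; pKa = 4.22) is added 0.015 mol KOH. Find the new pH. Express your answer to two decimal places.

After neutralization: n(C6H5COOH) = 0.0457 mol, n(C6H5COO-) = 0.325 mol.
pH = pKa + log([A⁻]/[HA]) = 4.22 + log(0.325/0.0457) = 4.22 +0.852

pH = 5.07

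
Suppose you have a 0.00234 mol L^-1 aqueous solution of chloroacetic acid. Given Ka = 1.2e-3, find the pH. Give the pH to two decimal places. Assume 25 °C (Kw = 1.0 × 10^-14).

pH = 2.93

ClCH2COOH ⇌ ClCH2COO- + H+
From the ICE table, Ka = [H+]²/(0.00234 − [H+]) = 1.2 × 10^-3.
Here C₀/Ka ≈ 1.95, so the small-[H+] approximation fails. Use the quadratic:
[H+] = [−0.0012 + √(0.0012² + 1.12e-05)]/2 = 1.18 × 10^-3 M
pH = −log(1.18 × 10^-3) = 2.93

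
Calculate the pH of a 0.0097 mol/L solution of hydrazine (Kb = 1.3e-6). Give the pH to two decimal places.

N2H4 + H2O ⇌ N2H5+ + OH-
From the ICE table, Kb = x²/(0.0097 − x) = 1.3 × 10^-6.
Assume x ≪ 0.0097: x ≈ √(1.3 × 10^-6 × 0.0097) = 1.12 × 10^-4 M
pOH = 3.95, so pH = 14.00 − pOH = 10.05

pH = 10.05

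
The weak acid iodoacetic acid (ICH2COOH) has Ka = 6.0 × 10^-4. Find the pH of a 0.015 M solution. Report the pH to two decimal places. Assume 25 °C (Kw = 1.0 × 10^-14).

pH = 2.57

ICH2COOH ⇌ ICH2COO- + H+
Let x = [H+] at equilibrium. Ka = x²/(0.015 − x).
Here C₀/Ka ≈ 25, so the small-x approximation fails. Use the quadratic:
x = (−Ka + √(Ka² + 4·Ka·C₀))/2 = 2.71 × 10^-3 M
pH = −log[H+] = −log(2.71 × 10^-3) = 2.57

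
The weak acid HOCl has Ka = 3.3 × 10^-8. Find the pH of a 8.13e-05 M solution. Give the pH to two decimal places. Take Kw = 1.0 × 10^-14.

pH = 5.79

HOCl ⇌ OCl- + H+
Ka = [H+]²/(8.13e-05 − [H+]) = 3.3 × 10^-8
Since Ka ≪ C₀, [H+] ≈ √(Ka·C₀) = 1.64 × 10^-6 M.
([H+]/C₀ = 2% < 5%, so the approximation holds.)
pH = −log[H+] = −log(1.64 × 10^-6) = 5.79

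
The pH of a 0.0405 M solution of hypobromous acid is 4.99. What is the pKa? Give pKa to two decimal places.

pKa = 8.59

[H+] = 10^(-4.99) = 1.02 × 10^-5 M
At equilibrium [HA] = 0.0405 − 1.02 × 10^-5 = 4.05 × 10^-2 M
Ka = [H+][A-]/[HA] = (1.02 × 10^-5)² / 4.05 × 10^-2 = 2.57 × 10^-9
pKa = -log(2.57 × 10^-9) = 8.59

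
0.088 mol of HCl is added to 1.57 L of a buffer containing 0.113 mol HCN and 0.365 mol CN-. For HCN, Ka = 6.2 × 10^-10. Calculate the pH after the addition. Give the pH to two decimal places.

Added H+ converts CN- to HCN: HCN → 0.201 mol, CN- → 0.277 mol.
pKa = −log(6.2 × 10^-10) = 9.208
pH = pKa + log([A⁻]/[HA]) = 9.208 + log(0.277/0.201) = 9.208 +0.139

pH = 9.35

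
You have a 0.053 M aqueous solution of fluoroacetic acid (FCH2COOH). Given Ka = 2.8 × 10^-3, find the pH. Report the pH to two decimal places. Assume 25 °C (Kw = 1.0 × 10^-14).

FCH2COOH ⇌ FCH2COO- + H+
From the ICE table, Ka = [H+]²/(0.053 − [H+]) = 2.8 × 10^-3.
Here C₀/Ka ≈ 18.9, so the small-[H+] approximation fails. Use the quadratic:
[H+] = (−Ka + √(Ka² + 4·Ka·C₀))/2 = 1.09 × 10^-2 M
pH = −log[H+] = −log(1.09 × 10^-2) = 1.96

pH = 1.96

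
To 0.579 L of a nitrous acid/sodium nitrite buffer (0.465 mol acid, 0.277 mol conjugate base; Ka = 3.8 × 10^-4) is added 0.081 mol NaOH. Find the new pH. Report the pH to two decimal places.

pH = 3.39

After neutralization: n(HNO2) = 0.384 mol, n(NO2-) = 0.358 mol.
pKa = −log(3.8 × 10^-4) = 3.420
Henderson–Hasselbalch with mole ratio 0.358/0.384: pH = 3.420 + (-0.030)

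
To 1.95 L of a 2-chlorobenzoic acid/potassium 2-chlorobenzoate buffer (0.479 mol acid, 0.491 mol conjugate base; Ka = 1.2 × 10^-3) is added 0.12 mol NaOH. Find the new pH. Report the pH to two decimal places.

OH- converts ClC6H4COOH to ClC6H4COO-: ClC6H4COOH → 0.359 mol, ClC6H4COO- → 0.611 mol.
pKa = −log(1.2 × 10^-3) = 2.921
pH = pKa + log(n_ClC6H4COO-/n_ClC6H4COOH) = 2.921 + log(0.611/0.359) = 2.921 + (+0.231)

pH = 3.15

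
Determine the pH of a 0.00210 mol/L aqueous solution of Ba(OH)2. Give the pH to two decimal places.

Ba(OH)2 is a strong base (each formula unit releases 2 OH-); [OH-] = 0.0042 M.
pOH = -log(0.0042) = 2.38
pH = 14.00 - 2.38 = 11.62

pH = 11.62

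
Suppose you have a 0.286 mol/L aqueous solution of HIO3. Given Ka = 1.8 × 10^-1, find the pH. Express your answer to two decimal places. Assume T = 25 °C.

pH = 0.81

HIO3 ⇌ IO3- + H+
Ka = [H+]²/(0.286 − [H+]) = 1.8 × 10^-1
The 5% rule fails; solving [H+]² + Ka·[H+] − Ka·C₀ = 0 exactly:
[H+] = (−Ka + √(Ka² + 4·Ka·C₀))/2 = 1.54 × 10^-1 M
pH = −log[H+] = −log(1.54 × 10^-1) = 0.81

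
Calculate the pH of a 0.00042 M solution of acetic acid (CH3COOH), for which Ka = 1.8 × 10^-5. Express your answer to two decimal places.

CH3COOH ⇌ CH3COO- + H+
Let x = [H+] at equilibrium. Ka = x²/(0.00042 − x).
x is not negligible relative to C₀; solve x² + 1.8e-05·x − 7.56e-09 = 0.
x = [−1.8e-05 + √(1.8e-05² + 3.02e-08)]/2 = 7.84 × 10^-5 M
pH = −log(7.84 × 10^-5) = 4.11

pH = 4.11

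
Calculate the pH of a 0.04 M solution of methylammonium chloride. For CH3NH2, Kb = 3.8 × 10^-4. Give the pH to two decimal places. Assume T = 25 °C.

pH = 5.99

CH3NH3+ is the conjugate acid of the weak base CH3NH2.
Ka = Kw/Kb = 1.0×10^-14 / 3.8 × 10^-4 = 2.63 × 10^-11
Ka = x²/(0.04 − x) = 2.63 × 10^-11
Since Ka ≪ C₀, x ≈ √(Ka·C₀) = 1.03 × 10^-6 M.
pH = −log(1.03 × 10^-6) = 5.99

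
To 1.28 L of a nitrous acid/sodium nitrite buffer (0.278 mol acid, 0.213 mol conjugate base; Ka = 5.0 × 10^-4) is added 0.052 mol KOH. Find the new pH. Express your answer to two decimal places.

OH- converts HNO2 to NO2-: HNO2 → 0.226 mol, NO2- → 0.265 mol.
pKa = −log(5.0 × 10^-4) = 3.301
pH = pKa + log([A⁻]/[HA]) = 3.301 + log(0.265/0.226) = 3.301 +0.069

pH = 3.37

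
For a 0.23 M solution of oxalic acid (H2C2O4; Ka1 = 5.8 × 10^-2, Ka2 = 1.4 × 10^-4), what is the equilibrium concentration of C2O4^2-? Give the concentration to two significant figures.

1.4 × 10^-4 M

First ionization gives [H+] ≈ [HC2O4-] = 9.01 × 10^-2 M.
Second step: Ka2 = [H+][C2O4^2-]/[HC2O4-] ≈ [C2O4^2-] (since [H+] ≈ [HC2O4-]).
So [C2O4^2-] ≈ Ka2.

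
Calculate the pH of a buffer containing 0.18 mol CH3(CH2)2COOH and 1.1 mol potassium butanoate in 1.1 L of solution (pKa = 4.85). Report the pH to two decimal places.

pH = pKa + log([A⁻]/[HA]) = 4.85 + log(1.1/0.18)
pH = 4.85 + (+0.786) = 5.64

pH = 5.64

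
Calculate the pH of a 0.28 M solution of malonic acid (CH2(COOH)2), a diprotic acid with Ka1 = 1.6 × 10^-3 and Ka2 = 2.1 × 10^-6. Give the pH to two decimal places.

Ka1 ≫ Ka2, so treat the first dissociation as the only significant source of H+.
Ka1 = x²/(0.28 − x) = 1.6 × 10^-3
Solving the quadratic: x = (−Ka1 + √(Ka1² + 4·Ka1·C₀))/2 = 2.04 × 10^-2 M
pH = −log(2.04 × 10^-2) = 1.69

pH = 1.69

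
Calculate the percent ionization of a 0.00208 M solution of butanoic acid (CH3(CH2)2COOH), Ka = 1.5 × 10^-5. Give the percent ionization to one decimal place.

CH3(CH2)2COOH ⇌ CH3(CH2)2COO- + H+; let x = [H+] at equilibrium.
Ka = x²/(C₀ − x); solving the quadratic gives x = 1.69 × 10^-4 M.
Fraction ionized = 1.69 × 10^-4 / 0.00208 = 0.0813 → 8.1%

8.1%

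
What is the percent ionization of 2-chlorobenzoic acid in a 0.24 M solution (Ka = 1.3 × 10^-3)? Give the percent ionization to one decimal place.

ClC6H4COOH ⇌ ClC6H4COO- + H+; let x = [H+] at equilibrium.
Solve x² + 0.0013x − 0.000312 = 0 → x = 1.70 × 10^-2 M
Fraction ionized = 1.70 × 10^-2 / 0.24 = 0.0708 → 7.1%

7.1%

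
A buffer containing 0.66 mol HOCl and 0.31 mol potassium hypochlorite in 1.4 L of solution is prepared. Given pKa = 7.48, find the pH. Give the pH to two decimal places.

pH = pKa + log([A⁻]/[HA]) = 7.48 + log(0.31/0.66)
pH = 7.48 + (-0.328) = 7.15

pH = 7.15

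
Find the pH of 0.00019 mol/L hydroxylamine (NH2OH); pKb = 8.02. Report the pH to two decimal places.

pH = 8.13

NH2OH + H2O ⇌ NH3OH+ + OH-
Kb = 10^(−8.02) = 9.55 × 10^-9
From the ICE table, Kb = [OH-]²/(0.00019 − [OH-]) = 9.55 × 10^-9.
Since Kb ≪ C₀, [OH-] ≈ √(Kb·C₀) = 1.35 × 10^-6 M.
Check: 0.71% ionized — well under 5%, approximation valid.
pOH = −log(1.35 × 10^-6) = 5.87; pH = 14.00 − 5.87 = 8.13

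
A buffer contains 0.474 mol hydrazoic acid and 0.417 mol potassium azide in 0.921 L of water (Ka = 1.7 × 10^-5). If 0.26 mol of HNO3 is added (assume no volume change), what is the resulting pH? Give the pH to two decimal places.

pH = 4.10

After neutralization: n(HN3) = 0.734 mol, n(N3-) = 0.157 mol.
pKa = −log(1.7 × 10^-5) = 4.770
pH = pKa + log([A⁻]/[HA]) = 4.770 + log(0.157/0.734) = 4.770 -0.670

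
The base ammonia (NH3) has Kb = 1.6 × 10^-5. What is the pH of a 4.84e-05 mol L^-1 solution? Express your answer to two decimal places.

pH = 9.32

NH3 + H2O ⇌ NH4+ + OH-
Let x = [OH-] at equilibrium. Kb = x²/(4.84e-05 − x).
Here C₀/Kb ≈ 3.02, so the small-x approximation fails. Use the quadratic:
x = [−1.6e-05 + √(1.6e-05² + 3.1e-09)]/2 = 2.10 × 10^-5 M
pOH = −log(2.10 × 10^-5) = 4.68; pH = 14.00 − 4.68 = 9.32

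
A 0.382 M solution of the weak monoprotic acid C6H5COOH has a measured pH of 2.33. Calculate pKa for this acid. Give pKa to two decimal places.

[H+] = 10^(-2.33) = 4.68 × 10^-3 M
At equilibrium [HA] = 0.382 − 4.68 × 10^-3 = 3.77 × 10^-1 M
Ka = [H+][A-]/[HA] = (4.68 × 10^-3)² / 3.77 × 10^-1 = 5.81 × 10^-5
pKa = -log(5.81 × 10^-5) = 4.24

pKa = 4.24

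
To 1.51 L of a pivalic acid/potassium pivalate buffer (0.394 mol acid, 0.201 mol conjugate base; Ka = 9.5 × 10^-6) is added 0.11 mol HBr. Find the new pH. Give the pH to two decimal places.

pH = 4.28

Added H+ converts (CH3)3CCOO- to (CH3)3CCOOH: (CH3)3CCOOH → 0.504 mol, (CH3)3CCOO- → 0.091 mol.
pKa = −log(9.5 × 10^-6) = 5.022
pH = pKa + log([A⁻]/[HA]) = 5.022 + log(0.091/0.504) = 5.022 -0.743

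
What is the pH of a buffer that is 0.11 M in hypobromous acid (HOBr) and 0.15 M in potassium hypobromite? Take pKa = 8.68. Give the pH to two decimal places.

pH = pKa + log([A⁻]/[HA]) = 8.68 + log(0.15/0.11)
pH = 8.68 + (+0.135) = 8.81

pH = 8.81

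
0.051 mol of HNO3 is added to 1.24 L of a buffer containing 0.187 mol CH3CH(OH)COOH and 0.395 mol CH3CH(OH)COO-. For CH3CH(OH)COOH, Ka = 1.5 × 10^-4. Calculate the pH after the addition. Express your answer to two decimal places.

pH = 3.98

After neutralization: n(CH3CH(OH)COOH) = 0.238 mol, n(CH3CH(OH)COO-) = 0.344 mol.
pKa = −log(1.5 × 10^-4) = 3.824
Henderson–Hasselbalch with mole ratio 0.344/0.238: pH = 3.824 + (+0.160)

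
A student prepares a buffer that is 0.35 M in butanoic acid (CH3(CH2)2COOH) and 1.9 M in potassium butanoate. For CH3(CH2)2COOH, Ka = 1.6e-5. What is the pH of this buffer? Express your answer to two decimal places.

pH = 5.53

pKa = −log(1.6 × 10^-5) = 4.796
Using pH = pKa + log([base]/[acid]) with [base]/[acid] = 1.9/0.35:
pH = 4.796 + (+0.735) = 5.53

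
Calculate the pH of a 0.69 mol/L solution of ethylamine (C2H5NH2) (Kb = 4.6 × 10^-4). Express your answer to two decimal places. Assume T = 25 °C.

pH = 12.25

C2H5NH2 + H2O ⇌ C2H5NH3+ + OH-
From the ICE table, Kb = x²/(0.69 − x) = 4.6 × 10^-4.
Since Kb ≪ C₀, x ≈ √(Kb·C₀) = 1.78 × 10^-2 M.
pOH = 1.75, so pH = 14.00 − pOH = 12.25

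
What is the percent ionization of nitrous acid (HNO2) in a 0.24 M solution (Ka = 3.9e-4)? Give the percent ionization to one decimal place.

HNO2 ⇌ NO2- + H+; let x = [H+] at equilibrium.
x ≈ √(Ka·C₀) = √(3.9 × 10^-4 × 0.24) = 9.67 × 10^-3 M
% ionization = x/C₀ × 100% = 9.67 × 10^-3/0.24 × 100% = 4.0%

4.0%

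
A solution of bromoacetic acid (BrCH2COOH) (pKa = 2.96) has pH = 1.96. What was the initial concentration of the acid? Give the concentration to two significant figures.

C₀ = 1.2 × 10^-1 M

[H+] = 10^(-1.96) = 1.10 × 10^-2 M = x
Ka = 10^(−2.96) = 1.10 × 10^-3
Ka = x²/(C₀ − x) ⇒ C₀ = x + x²/Ka
C₀ = 1.10 × 10^-2 + (1.10 × 10^-2)²/(1.10 × 10^-3) = 1.21 × 10^-1 M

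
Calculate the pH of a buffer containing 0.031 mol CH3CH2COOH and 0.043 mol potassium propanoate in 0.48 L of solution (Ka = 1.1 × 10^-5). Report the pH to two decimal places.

pH = 5.10

pKa = −log(1.1 × 10^-5) = 4.959
Henderson–Hasselbalch: pH = pKa + log([CH3CH2COO-]/[CH3CH2COOH]) = 4.959 + log(0.043/0.031)
pH = 4.959 + (+0.142) = 5.10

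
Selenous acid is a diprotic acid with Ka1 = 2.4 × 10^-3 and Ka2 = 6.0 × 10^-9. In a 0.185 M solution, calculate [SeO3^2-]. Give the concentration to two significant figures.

First ionization gives [H+] ≈ [HSeO3-] = 1.99 × 10^-2 M.
Second step: Ka2 = [H+][SeO3^2-]/[HSeO3-] ≈ [SeO3^2-] (since [H+] ≈ [HSeO3-]).
So [SeO3^2-] ≈ Ka2.

6.0 × 10^-9 M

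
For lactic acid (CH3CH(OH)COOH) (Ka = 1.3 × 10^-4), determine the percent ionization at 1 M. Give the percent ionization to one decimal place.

1.1%

CH3CH(OH)COOH ⇌ CH3CH(OH)COO- + H+; let x = [H+] at equilibrium.
x ≈ √(Ka·C₀) = √(1.3 × 10^-4 × 1) = 1.14 × 10^-2 M
% ionization = x/C₀ × 100% = 1.14 × 10^-2/1 × 100% = 1.1%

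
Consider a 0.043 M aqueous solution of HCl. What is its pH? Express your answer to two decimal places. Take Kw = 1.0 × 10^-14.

HCl is a strong acid and dissociates completely, so [H+] = 0.043 M.
pH = -log(0.043) = 1.37

pH = 1.37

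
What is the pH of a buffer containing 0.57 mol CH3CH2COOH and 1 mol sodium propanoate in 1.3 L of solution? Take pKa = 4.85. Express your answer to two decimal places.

Henderson–Hasselbalch: pH = pKa + log([CH3CH2COO-]/[CH3CH2COOH]) = 4.85 + log(1/0.57)
pH = 4.85 + (+0.244) = 5.09

pH = 5.09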